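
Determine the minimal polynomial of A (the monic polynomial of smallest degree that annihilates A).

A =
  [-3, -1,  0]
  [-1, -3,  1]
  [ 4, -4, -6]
x^3 + 12*x^2 + 48*x + 64

The characteristic polynomial is χ_A(x) = (x + 4)^3, so the eigenvalues are known. The minimal polynomial is
  m_A(x) = Π_λ (x − λ)^{k_λ}
where k_λ is the size of the *largest* Jordan block for λ (equivalently, the smallest k with (A − λI)^k v = 0 for every generalised eigenvector v of λ).

  λ = -4: largest Jordan block has size 3, contributing (x + 4)^3

So m_A(x) = (x + 4)^3 = x^3 + 12*x^2 + 48*x + 64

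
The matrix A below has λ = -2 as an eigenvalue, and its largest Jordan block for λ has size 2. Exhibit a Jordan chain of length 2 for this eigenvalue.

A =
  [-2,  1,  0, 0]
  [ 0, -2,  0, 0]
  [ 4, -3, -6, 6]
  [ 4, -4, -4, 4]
A Jordan chain for λ = -2 of length 2:
v_1 = (1, 0, 1, 0)ᵀ
v_2 = (1, 1, 0, 0)ᵀ

Let N = A − (-2)·I. We want v_2 with N^2 v_2 = 0 but N^1 v_2 ≠ 0; then v_{j-1} := N · v_j for j = 2, …, 2.

Pick v_2 = (1, 1, 0, 0)ᵀ.
Then v_1 = N · v_2 = (1, 0, 1, 0)ᵀ.

Sanity check: (A − (-2)·I) v_1 = (0, 0, 0, 0)ᵀ = 0. ✓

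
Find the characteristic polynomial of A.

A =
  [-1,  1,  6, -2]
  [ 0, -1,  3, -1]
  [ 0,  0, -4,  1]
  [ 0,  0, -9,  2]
x^4 + 4*x^3 + 6*x^2 + 4*x + 1

Expanding det(x·I − A) (e.g. by cofactor expansion or by noting that A is similar to its Jordan form J, which has the same characteristic polynomial as A) gives
  χ_A(x) = x^4 + 4*x^3 + 6*x^2 + 4*x + 1
which factors as (x + 1)^4. The eigenvalues (with algebraic multiplicities) are λ = -1 with multiplicity 4.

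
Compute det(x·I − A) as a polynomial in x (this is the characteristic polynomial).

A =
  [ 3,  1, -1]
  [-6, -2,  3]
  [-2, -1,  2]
x^3 - 3*x^2 + 3*x - 1

Expanding det(x·I − A) (e.g. by cofactor expansion or by noting that A is similar to its Jordan form J, which has the same characteristic polynomial as A) gives
  χ_A(x) = x^3 - 3*x^2 + 3*x - 1
which factors as (x - 1)^3. The eigenvalues (with algebraic multiplicities) are λ = 1 with multiplicity 3.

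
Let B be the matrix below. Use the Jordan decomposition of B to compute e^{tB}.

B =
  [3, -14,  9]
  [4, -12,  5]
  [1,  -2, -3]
e^{tB} =
  [t^2*exp(-4*t) + 7*t*exp(-4*t) + exp(-4*t), -2*t^2*exp(-4*t) - 14*t*exp(-4*t), t^2*exp(-4*t) + 9*t*exp(-4*t)]
  [t^2*exp(-4*t)/2 + 4*t*exp(-4*t), -t^2*exp(-4*t) - 8*t*exp(-4*t) + exp(-4*t), t^2*exp(-4*t)/2 + 5*t*exp(-4*t)]
  [t*exp(-4*t), -2*t*exp(-4*t), t*exp(-4*t) + exp(-4*t)]

Strategy: write B = P · J · P⁻¹ where J is a Jordan canonical form, so e^{tB} = P · e^{tJ} · P⁻¹, and e^{tJ} can be computed block-by-block.

B has Jordan form
J =
  [-4,  1,  0]
  [ 0, -4,  1]
  [ 0,  0, -4]
(up to reordering of blocks).

Per-block formulas:
  For a 3×3 Jordan block J_3(-4): exp(t · J_3(-4)) = e^(-4t)·(I + t·N + (t^2/2)·N^2), where N is the 3×3 nilpotent shift.

After assembling e^{tJ} and conjugating by P, we get:

e^{tB} =
  [t^2*exp(-4*t) + 7*t*exp(-4*t) + exp(-4*t), -2*t^2*exp(-4*t) - 14*t*exp(-4*t), t^2*exp(-4*t) + 9*t*exp(-4*t)]
  [t^2*exp(-4*t)/2 + 4*t*exp(-4*t), -t^2*exp(-4*t) - 8*t*exp(-4*t) + exp(-4*t), t^2*exp(-4*t)/2 + 5*t*exp(-4*t)]
  [t*exp(-4*t), -2*t*exp(-4*t), t*exp(-4*t) + exp(-4*t)]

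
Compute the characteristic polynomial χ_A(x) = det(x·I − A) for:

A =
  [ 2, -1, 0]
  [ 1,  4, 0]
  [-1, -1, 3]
x^3 - 9*x^2 + 27*x - 27

Expanding det(x·I − A) (e.g. by cofactor expansion or by noting that A is similar to its Jordan form J, which has the same characteristic polynomial as A) gives
  χ_A(x) = x^3 - 9*x^2 + 27*x - 27
which factors as (x - 3)^3. The eigenvalues (with algebraic multiplicities) are λ = 3 with multiplicity 3.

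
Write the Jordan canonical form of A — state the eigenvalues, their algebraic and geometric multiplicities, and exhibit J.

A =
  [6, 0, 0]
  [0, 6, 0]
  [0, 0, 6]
J_1(6) ⊕ J_1(6) ⊕ J_1(6)

The characteristic polynomial is
  det(x·I − A) = x^3 - 18*x^2 + 108*x - 216 = (x - 6)^3

Eigenvalues and multiplicities (the geometric multiplicity of λ is n − rank(A − λI), which equals the number of Jordan blocks for λ):
  λ = 6: algebraic multiplicity = 3, geometric multiplicity = 3

Determining the block sizes for each eigenvalue:
  λ = 6: gm = am = 3, so every block has size 1 → block sizes [1, 1, 1]

Assembling the blocks gives a Jordan form
J =
  [6, 0, 0]
  [0, 6, 0]
  [0, 0, 6]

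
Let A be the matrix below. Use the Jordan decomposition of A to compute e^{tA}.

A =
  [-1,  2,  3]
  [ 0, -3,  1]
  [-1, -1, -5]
e^{tA} =
  [t^2*exp(-3*t)/2 + 2*t*exp(-3*t) + exp(-3*t), t^2*exp(-3*t)/2 + 2*t*exp(-3*t), t^2*exp(-3*t) + 3*t*exp(-3*t)]
  [-t^2*exp(-3*t)/2, -t^2*exp(-3*t)/2 + exp(-3*t), -t^2*exp(-3*t) + t*exp(-3*t)]
  [-t*exp(-3*t), -t*exp(-3*t), -2*t*exp(-3*t) + exp(-3*t)]

Strategy: write A = P · J · P⁻¹ where J is a Jordan canonical form, so e^{tA} = P · e^{tJ} · P⁻¹, and e^{tJ} can be computed block-by-block.

A has Jordan form
J =
  [-3,  1,  0]
  [ 0, -3,  1]
  [ 0,  0, -3]
(up to reordering of blocks).

Per-block formulas:
  For a 3×3 Jordan block J_3(-3): exp(t · J_3(-3)) = e^(-3t)·(I + t·N + (t^2/2)·N^2), where N is the 3×3 nilpotent shift.

After assembling e^{tJ} and conjugating by P, we get:

e^{tA} =
  [t^2*exp(-3*t)/2 + 2*t*exp(-3*t) + exp(-3*t), t^2*exp(-3*t)/2 + 2*t*exp(-3*t), t^2*exp(-3*t) + 3*t*exp(-3*t)]
  [-t^2*exp(-3*t)/2, -t^2*exp(-3*t)/2 + exp(-3*t), -t^2*exp(-3*t) + t*exp(-3*t)]
  [-t*exp(-3*t), -t*exp(-3*t), -2*t*exp(-3*t) + exp(-3*t)]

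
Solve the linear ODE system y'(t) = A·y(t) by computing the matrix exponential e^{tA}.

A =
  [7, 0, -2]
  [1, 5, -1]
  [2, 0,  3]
e^{tA} =
  [2*t*exp(5*t) + exp(5*t), 0, -2*t*exp(5*t)]
  [t*exp(5*t), exp(5*t), -t*exp(5*t)]
  [2*t*exp(5*t), 0, -2*t*exp(5*t) + exp(5*t)]

Strategy: write A = P · J · P⁻¹ where J is a Jordan canonical form, so e^{tA} = P · e^{tJ} · P⁻¹, and e^{tJ} can be computed block-by-block.

A has Jordan form
J =
  [5, 1, 0]
  [0, 5, 0]
  [0, 0, 5]
(up to reordering of blocks).

Per-block formulas:
  For a 2×2 Jordan block J_2(5): exp(t · J_2(5)) = e^(5t)·(I + t·N), where N is the 2×2 nilpotent shift.
  For a 1×1 block at λ = 5: exp(t · [5]) = [e^(5t)].

After assembling e^{tJ} and conjugating by P, we get:

e^{tA} =
  [2*t*exp(5*t) + exp(5*t), 0, -2*t*exp(5*t)]
  [t*exp(5*t), exp(5*t), -t*exp(5*t)]
  [2*t*exp(5*t), 0, -2*t*exp(5*t) + exp(5*t)]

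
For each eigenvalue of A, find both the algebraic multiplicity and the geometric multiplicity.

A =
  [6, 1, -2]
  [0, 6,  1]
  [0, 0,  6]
λ = 6: alg = 3, geom = 1

Step 1 — factor the characteristic polynomial to read off the algebraic multiplicities:
  χ_A(x) = (x - 6)^3

Step 2 — compute geometric multiplicities via the rank-nullity identity g(λ) = n − rank(A − λI):
  rank(A − (6)·I) = 2, so dim ker(A − (6)·I) = n − 2 = 1

Summary:
  λ = 6: algebraic multiplicity = 3, geometric multiplicity = 1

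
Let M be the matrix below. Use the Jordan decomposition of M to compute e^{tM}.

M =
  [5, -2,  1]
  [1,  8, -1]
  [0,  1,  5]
e^{tM} =
  [-t^2*exp(6*t)/2 - t*exp(6*t) + exp(6*t), -t^2*exp(6*t)/2 - 2*t*exp(6*t), t*exp(6*t)]
  [t^2*exp(6*t)/2 + t*exp(6*t), t^2*exp(6*t)/2 + 2*t*exp(6*t) + exp(6*t), -t*exp(6*t)]
  [t^2*exp(6*t)/2, t^2*exp(6*t)/2 + t*exp(6*t), -t*exp(6*t) + exp(6*t)]

Strategy: write M = P · J · P⁻¹ where J is a Jordan canonical form, so e^{tM} = P · e^{tJ} · P⁻¹, and e^{tJ} can be computed block-by-block.

M has Jordan form
J =
  [6, 1, 0]
  [0, 6, 1]
  [0, 0, 6]
(up to reordering of blocks).

Per-block formulas:
  For a 3×3 Jordan block J_3(6): exp(t · J_3(6)) = e^(6t)·(I + t·N + (t^2/2)·N^2), where N is the 3×3 nilpotent shift.

After assembling e^{tJ} and conjugating by P, we get:

e^{tM} =
  [-t^2*exp(6*t)/2 - t*exp(6*t) + exp(6*t), -t^2*exp(6*t)/2 - 2*t*exp(6*t), t*exp(6*t)]
  [t^2*exp(6*t)/2 + t*exp(6*t), t^2*exp(6*t)/2 + 2*t*exp(6*t) + exp(6*t), -t*exp(6*t)]
  [t^2*exp(6*t)/2, t^2*exp(6*t)/2 + t*exp(6*t), -t*exp(6*t) + exp(6*t)]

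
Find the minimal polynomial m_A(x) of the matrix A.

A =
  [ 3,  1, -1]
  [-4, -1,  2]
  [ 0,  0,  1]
x^2 - 2*x + 1

The characteristic polynomial is χ_A(x) = (x - 1)^3, so the eigenvalues are known. The minimal polynomial is
  m_A(x) = Π_λ (x − λ)^{k_λ}
where k_λ is the size of the *largest* Jordan block for λ (equivalently, the smallest k with (A − λI)^k v = 0 for every generalised eigenvector v of λ).

  λ = 1: largest Jordan block has size 2, contributing (x − 1)^2

So m_A(x) = (x - 1)^2 = x^2 - 2*x + 1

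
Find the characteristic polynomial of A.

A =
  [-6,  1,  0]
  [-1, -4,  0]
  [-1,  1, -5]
x^3 + 15*x^2 + 75*x + 125

Expanding det(x·I − A) (e.g. by cofactor expansion or by noting that A is similar to its Jordan form J, which has the same characteristic polynomial as A) gives
  χ_A(x) = x^3 + 15*x^2 + 75*x + 125
which factors as (x + 5)^3. The eigenvalues (with algebraic multiplicities) are λ = -5 with multiplicity 3.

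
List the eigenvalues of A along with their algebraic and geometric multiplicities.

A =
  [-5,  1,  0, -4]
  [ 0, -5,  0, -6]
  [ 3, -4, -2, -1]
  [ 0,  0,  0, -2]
λ = -5: alg = 2, geom = 1; λ = -2: alg = 2, geom = 1

Step 1 — factor the characteristic polynomial to read off the algebraic multiplicities:
  χ_A(x) = (x + 2)^2*(x + 5)^2

Step 2 — compute geometric multiplicities via the rank-nullity identity g(λ) = n − rank(A − λI):
  rank(A − (-5)·I) = 3, so dim ker(A − (-5)·I) = n − 3 = 1
  rank(A − (-2)·I) = 3, so dim ker(A − (-2)·I) = n − 3 = 1

Summary:
  λ = -5: algebraic multiplicity = 2, geometric multiplicity = 1
  λ = -2: algebraic multiplicity = 2, geometric multiplicity = 1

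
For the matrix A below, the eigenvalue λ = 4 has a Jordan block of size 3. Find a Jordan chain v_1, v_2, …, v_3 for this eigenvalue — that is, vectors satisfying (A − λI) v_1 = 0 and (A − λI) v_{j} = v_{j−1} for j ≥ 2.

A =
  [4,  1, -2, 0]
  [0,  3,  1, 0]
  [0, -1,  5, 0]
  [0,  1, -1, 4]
A Jordan chain for λ = 4 of length 3:
v_1 = (1, 0, 0, 0)ᵀ
v_2 = (1, -1, -1, 1)ᵀ
v_3 = (0, 1, 0, 0)ᵀ

Let N = A − (4)·I. We want v_3 with N^3 v_3 = 0 but N^2 v_3 ≠ 0; then v_{j-1} := N · v_j for j = 3, …, 2.

Pick v_3 = (0, 1, 0, 0)ᵀ.
Then v_2 = N · v_3 = (1, -1, -1, 1)ᵀ.
Then v_1 = N · v_2 = (1, 0, 0, 0)ᵀ.

Sanity check: (A − (4)·I) v_1 = (0, 0, 0, 0)ᵀ = 0. ✓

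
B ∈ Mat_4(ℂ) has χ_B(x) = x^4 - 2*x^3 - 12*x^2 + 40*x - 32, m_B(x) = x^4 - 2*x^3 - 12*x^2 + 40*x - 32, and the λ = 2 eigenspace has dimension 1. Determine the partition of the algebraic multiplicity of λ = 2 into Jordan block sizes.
Block sizes for λ = 2: [3]

Step 1 — from the characteristic polynomial, algebraic multiplicity of λ = 2 is 3. From dim ker(B − (2)·I) = 1, there are exactly 1 Jordan blocks for λ = 2.
Step 2 — from the minimal polynomial, the factor (x − 2)^3 tells us the largest block for λ = 2 has size 3.
Step 3 — with total size 3, 1 blocks, and largest block 3, the block sizes (in nonincreasing order) are [3].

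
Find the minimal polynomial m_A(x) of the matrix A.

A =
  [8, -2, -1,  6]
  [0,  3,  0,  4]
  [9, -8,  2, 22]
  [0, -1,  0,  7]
x^2 - 10*x + 25

The characteristic polynomial is χ_A(x) = (x - 5)^4, so the eigenvalues are known. The minimal polynomial is
  m_A(x) = Π_λ (x − λ)^{k_λ}
where k_λ is the size of the *largest* Jordan block for λ (equivalently, the smallest k with (A − λI)^k v = 0 for every generalised eigenvector v of λ).

  λ = 5: largest Jordan block has size 2, contributing (x − 5)^2

So m_A(x) = (x - 5)^2 = x^2 - 10*x + 25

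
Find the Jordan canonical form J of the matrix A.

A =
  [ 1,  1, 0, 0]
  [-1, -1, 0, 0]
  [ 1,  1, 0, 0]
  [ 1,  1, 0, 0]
J_2(0) ⊕ J_1(0) ⊕ J_1(0)

The characteristic polynomial is
  det(x·I − A) = x^4

Eigenvalues and multiplicities (the geometric multiplicity of λ is n − rank(A − λI), which equals the number of Jordan blocks for λ):
  λ = 0: algebraic multiplicity = 4, geometric multiplicity = 3

Determining the block sizes for each eigenvalue:
  λ = 0: 3 blocks summing to 4 forces exactly one block of size 2 and the rest size 1 → block sizes [2, 1, 1]

Assembling the blocks gives a Jordan form
J =
  [0, 1, 0, 0]
  [0, 0, 0, 0]
  [0, 0, 0, 0]
  [0, 0, 0, 0]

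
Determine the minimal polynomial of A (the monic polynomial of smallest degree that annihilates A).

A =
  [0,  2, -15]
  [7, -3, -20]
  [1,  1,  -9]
x^3 + 12*x^2 + 48*x + 64

The characteristic polynomial is χ_A(x) = (x + 4)^3, so the eigenvalues are known. The minimal polynomial is
  m_A(x) = Π_λ (x − λ)^{k_λ}
where k_λ is the size of the *largest* Jordan block for λ (equivalently, the smallest k with (A − λI)^k v = 0 for every generalised eigenvector v of λ).

  λ = -4: largest Jordan block has size 3, contributing (x + 4)^3

So m_A(x) = (x + 4)^3 = x^3 + 12*x^2 + 48*x + 64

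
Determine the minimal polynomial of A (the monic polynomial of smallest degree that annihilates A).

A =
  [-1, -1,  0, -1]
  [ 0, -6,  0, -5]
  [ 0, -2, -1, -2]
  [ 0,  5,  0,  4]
x^2 + 2*x + 1

The characteristic polynomial is χ_A(x) = (x + 1)^4, so the eigenvalues are known. The minimal polynomial is
  m_A(x) = Π_λ (x − λ)^{k_λ}
where k_λ is the size of the *largest* Jordan block for λ (equivalently, the smallest k with (A − λI)^k v = 0 for every generalised eigenvector v of λ).

  λ = -1: largest Jordan block has size 2, contributing (x + 1)^2

So m_A(x) = (x + 1)^2 = x^2 + 2*x + 1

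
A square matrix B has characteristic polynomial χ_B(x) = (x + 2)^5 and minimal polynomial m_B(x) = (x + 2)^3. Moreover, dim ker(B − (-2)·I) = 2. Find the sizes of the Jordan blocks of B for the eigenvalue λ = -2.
Block sizes for λ = -2: [3, 2]

Step 1 — from the characteristic polynomial, algebraic multiplicity of λ = -2 is 5. From dim ker(B − (-2)·I) = 2, there are exactly 2 Jordan blocks for λ = -2.
Step 2 — from the minimal polynomial, the factor (x + 2)^3 tells us the largest block for λ = -2 has size 3.
Step 3 — with total size 5, 2 blocks, and largest block 3, the block sizes (in nonincreasing order) are [3, 2].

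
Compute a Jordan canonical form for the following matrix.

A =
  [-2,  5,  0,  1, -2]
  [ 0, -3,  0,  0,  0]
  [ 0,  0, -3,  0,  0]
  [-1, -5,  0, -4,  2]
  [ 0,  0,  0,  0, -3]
J_2(-3) ⊕ J_1(-3) ⊕ J_1(-3) ⊕ J_1(-3)

The characteristic polynomial is
  det(x·I − A) = x^5 + 15*x^4 + 90*x^3 + 270*x^2 + 405*x + 243 = (x + 3)^5

Eigenvalues and multiplicities (the geometric multiplicity of λ is n − rank(A − λI), which equals the number of Jordan blocks for λ):
  λ = -3: algebraic multiplicity = 5, geometric multiplicity = 4

Determining the block sizes for each eigenvalue:
  λ = -3: 4 blocks summing to 5 forces exactly one block of size 2 and the rest size 1 → block sizes [2, 1, 1, 1]

Assembling the blocks gives a Jordan form
J =
  [-3,  1,  0,  0,  0]
  [ 0, -3,  0,  0,  0]
  [ 0,  0, -3,  0,  0]
  [ 0,  0,  0, -3,  0]
  [ 0,  0,  0,  0, -3]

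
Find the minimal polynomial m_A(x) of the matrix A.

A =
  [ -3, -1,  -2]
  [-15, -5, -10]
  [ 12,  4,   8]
x^2

The characteristic polynomial is χ_A(x) = x^3, so the eigenvalues are known. The minimal polynomial is
  m_A(x) = Π_λ (x − λ)^{k_λ}
where k_λ is the size of the *largest* Jordan block for λ (equivalently, the smallest k with (A − λI)^k v = 0 for every generalised eigenvector v of λ).

  λ = 0: largest Jordan block has size 2, contributing (x − 0)^2

So m_A(x) = x^2 = x^2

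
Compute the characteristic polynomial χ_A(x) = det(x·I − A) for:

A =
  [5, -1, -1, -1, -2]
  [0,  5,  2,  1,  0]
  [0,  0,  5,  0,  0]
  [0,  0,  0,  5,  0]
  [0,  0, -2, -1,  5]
x^5 - 25*x^4 + 250*x^3 - 1250*x^2 + 3125*x - 3125

Expanding det(x·I − A) (e.g. by cofactor expansion or by noting that A is similar to its Jordan form J, which has the same characteristic polynomial as A) gives
  χ_A(x) = x^5 - 25*x^4 + 250*x^3 - 1250*x^2 + 3125*x - 3125
which factors as (x - 5)^5. The eigenvalues (with algebraic multiplicities) are λ = 5 with multiplicity 5.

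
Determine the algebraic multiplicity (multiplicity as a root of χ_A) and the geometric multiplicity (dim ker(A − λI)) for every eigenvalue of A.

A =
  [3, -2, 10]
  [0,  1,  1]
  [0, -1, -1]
λ = 0: alg = 2, geom = 1; λ = 3: alg = 1, geom = 1

Step 1 — factor the characteristic polynomial to read off the algebraic multiplicities:
  χ_A(x) = x^2*(x - 3)

Step 2 — compute geometric multiplicities via the rank-nullity identity g(λ) = n − rank(A − λI):
  rank(A − (0)·I) = 2, so dim ker(A − (0)·I) = n − 2 = 1
  rank(A − (3)·I) = 2, so dim ker(A − (3)·I) = n − 2 = 1

Summary:
  λ = 0: algebraic multiplicity = 2, geometric multiplicity = 1
  λ = 3: algebraic multiplicity = 1, geometric multiplicity = 1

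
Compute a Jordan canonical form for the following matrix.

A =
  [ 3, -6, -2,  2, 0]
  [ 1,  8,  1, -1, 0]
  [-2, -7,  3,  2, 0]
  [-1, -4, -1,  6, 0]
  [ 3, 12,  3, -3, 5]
J_3(5) ⊕ J_1(5) ⊕ J_1(5)

The characteristic polynomial is
  det(x·I − A) = x^5 - 25*x^4 + 250*x^3 - 1250*x^2 + 3125*x - 3125 = (x - 5)^5

Eigenvalues and multiplicities (the geometric multiplicity of λ is n − rank(A − λI), which equals the number of Jordan blocks for λ):
  λ = 5: algebraic multiplicity = 5, geometric multiplicity = 3

Determining the block sizes for each eigenvalue:
  λ = 5: with am = 5 and gm = 3, the partition is not yet determined (e.g. several partitions of 5 into 3 parts exist). Let N = A − (5)·I. Computing rank(N^1) = 2, rank(N^2) = 1, rank(N^3) = 0; the number of blocks of size ≥ j is rank(N^{j−1}) − rank(N^j), giving [3, 1, 1]. So we have 1 block(s) of size 3, 2 block(s) of size 1 → block sizes [3, 1, 1]

Assembling the blocks gives a Jordan form
J =
  [5, 1, 0, 0, 0]
  [0, 5, 1, 0, 0]
  [0, 0, 5, 0, 0]
  [0, 0, 0, 5, 0]
  [0, 0, 0, 0, 5]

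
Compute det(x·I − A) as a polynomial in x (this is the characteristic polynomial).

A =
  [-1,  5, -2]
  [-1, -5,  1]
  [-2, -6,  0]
x^3 + 6*x^2 + 12*x + 8

Expanding det(x·I − A) (e.g. by cofactor expansion or by noting that A is similar to its Jordan form J, which has the same characteristic polynomial as A) gives
  χ_A(x) = x^3 + 6*x^2 + 12*x + 8
which factors as (x + 2)^3. The eigenvalues (with algebraic multiplicities) are λ = -2 with multiplicity 3.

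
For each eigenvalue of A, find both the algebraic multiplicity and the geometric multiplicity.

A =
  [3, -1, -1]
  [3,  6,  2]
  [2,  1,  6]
λ = 5: alg = 3, geom = 1

Step 1 — factor the characteristic polynomial to read off the algebraic multiplicities:
  χ_A(x) = (x - 5)^3

Step 2 — compute geometric multiplicities via the rank-nullity identity g(λ) = n − rank(A − λI):
  rank(A − (5)·I) = 2, so dim ker(A − (5)·I) = n − 2 = 1

Summary:
  λ = 5: algebraic multiplicity = 3, geometric multiplicity = 1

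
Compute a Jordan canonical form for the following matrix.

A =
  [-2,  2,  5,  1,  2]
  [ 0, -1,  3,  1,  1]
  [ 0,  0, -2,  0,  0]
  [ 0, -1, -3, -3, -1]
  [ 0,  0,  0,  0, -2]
J_3(-2) ⊕ J_1(-2) ⊕ J_1(-2)

The characteristic polynomial is
  det(x·I − A) = x^5 + 10*x^4 + 40*x^3 + 80*x^2 + 80*x + 32 = (x + 2)^5

Eigenvalues and multiplicities (the geometric multiplicity of λ is n − rank(A − λI), which equals the number of Jordan blocks for λ):
  λ = -2: algebraic multiplicity = 5, geometric multiplicity = 3

Determining the block sizes for each eigenvalue:
  λ = -2: with am = 5 and gm = 3, the partition is not yet determined (e.g. several partitions of 5 into 3 parts exist). Let N = A − (-2)·I. Computing rank(N^1) = 2, rank(N^2) = 1, rank(N^3) = 0; the number of blocks of size ≥ j is rank(N^{j−1}) − rank(N^j), giving [3, 1, 1]. So we have 1 block(s) of size 3, 2 block(s) of size 1 → block sizes [3, 1, 1]

Assembling the blocks gives a Jordan form
J =
  [-2,  1,  0,  0,  0]
  [ 0, -2,  1,  0,  0]
  [ 0,  0, -2,  0,  0]
  [ 0,  0,  0, -2,  0]
  [ 0,  0,  0,  0, -2]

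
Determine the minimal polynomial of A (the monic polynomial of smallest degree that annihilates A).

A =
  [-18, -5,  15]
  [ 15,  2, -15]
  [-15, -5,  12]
x^2 + x - 6

The characteristic polynomial is χ_A(x) = (x - 2)*(x + 3)^2, so the eigenvalues are known. The minimal polynomial is
  m_A(x) = Π_λ (x − λ)^{k_λ}
where k_λ is the size of the *largest* Jordan block for λ (equivalently, the smallest k with (A − λI)^k v = 0 for every generalised eigenvector v of λ).

  λ = -3: largest Jordan block has size 1, contributing (x + 3)
  λ = 2: largest Jordan block has size 1, contributing (x − 2)

So m_A(x) = (x - 2)*(x + 3) = x^2 + x - 6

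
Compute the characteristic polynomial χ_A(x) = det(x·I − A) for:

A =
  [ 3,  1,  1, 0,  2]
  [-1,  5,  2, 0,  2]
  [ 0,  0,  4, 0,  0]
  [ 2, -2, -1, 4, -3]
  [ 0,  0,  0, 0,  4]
x^5 - 20*x^4 + 160*x^3 - 640*x^2 + 1280*x - 1024

Expanding det(x·I − A) (e.g. by cofactor expansion or by noting that A is similar to its Jordan form J, which has the same characteristic polynomial as A) gives
  χ_A(x) = x^5 - 20*x^4 + 160*x^3 - 640*x^2 + 1280*x - 1024
which factors as (x - 4)^5. The eigenvalues (with algebraic multiplicities) are λ = 4 with multiplicity 5.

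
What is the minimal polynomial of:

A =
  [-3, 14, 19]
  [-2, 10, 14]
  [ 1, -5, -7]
x^3

The characteristic polynomial is χ_A(x) = x^3, so the eigenvalues are known. The minimal polynomial is
  m_A(x) = Π_λ (x − λ)^{k_λ}
where k_λ is the size of the *largest* Jordan block for λ (equivalently, the smallest k with (A − λI)^k v = 0 for every generalised eigenvector v of λ).

  λ = 0: largest Jordan block has size 3, contributing (x − 0)^3

So m_A(x) = x^3 = x^3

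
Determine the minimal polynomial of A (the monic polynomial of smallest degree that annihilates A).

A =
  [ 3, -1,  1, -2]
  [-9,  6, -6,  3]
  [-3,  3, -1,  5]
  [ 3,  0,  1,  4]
x^2 - 6*x + 9

The characteristic polynomial is χ_A(x) = (x - 3)^4, so the eigenvalues are known. The minimal polynomial is
  m_A(x) = Π_λ (x − λ)^{k_λ}
where k_λ is the size of the *largest* Jordan block for λ (equivalently, the smallest k with (A − λI)^k v = 0 for every generalised eigenvector v of λ).

  λ = 3: largest Jordan block has size 2, contributing (x − 3)^2

So m_A(x) = (x - 3)^2 = x^2 - 6*x + 9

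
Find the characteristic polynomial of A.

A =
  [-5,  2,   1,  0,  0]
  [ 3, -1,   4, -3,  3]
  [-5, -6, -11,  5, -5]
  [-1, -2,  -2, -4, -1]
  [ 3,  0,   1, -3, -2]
x^5 + 23*x^4 + 210*x^3 + 950*x^2 + 2125*x + 1875

Expanding det(x·I − A) (e.g. by cofactor expansion or by noting that A is similar to its Jordan form J, which has the same characteristic polynomial as A) gives
  χ_A(x) = x^5 + 23*x^4 + 210*x^3 + 950*x^2 + 2125*x + 1875
which factors as (x + 3)*(x + 5)^4. The eigenvalues (with algebraic multiplicities) are λ = -5 with multiplicity 4, λ = -3 with multiplicity 1.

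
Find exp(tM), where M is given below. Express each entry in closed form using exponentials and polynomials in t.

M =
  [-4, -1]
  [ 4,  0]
e^{tM} =
  [-2*t*exp(-2*t) + exp(-2*t), -t*exp(-2*t)]
  [4*t*exp(-2*t), 2*t*exp(-2*t) + exp(-2*t)]

Strategy: write M = P · J · P⁻¹ where J is a Jordan canonical form, so e^{tM} = P · e^{tJ} · P⁻¹, and e^{tJ} can be computed block-by-block.

M has Jordan form
J =
  [-2,  1]
  [ 0, -2]
(up to reordering of blocks).

Per-block formulas:
  For a 2×2 Jordan block J_2(-2): exp(t · J_2(-2)) = e^(-2t)·(I + t·N), where N is the 2×2 nilpotent shift.

After assembling e^{tJ} and conjugating by P, we get:

e^{tM} =
  [-2*t*exp(-2*t) + exp(-2*t), -t*exp(-2*t)]
  [4*t*exp(-2*t), 2*t*exp(-2*t) + exp(-2*t)]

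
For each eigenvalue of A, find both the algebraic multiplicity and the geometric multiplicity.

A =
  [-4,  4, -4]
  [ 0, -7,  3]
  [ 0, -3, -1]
λ = -4: alg = 3, geom = 2

Step 1 — factor the characteristic polynomial to read off the algebraic multiplicities:
  χ_A(x) = (x + 4)^3

Step 2 — compute geometric multiplicities via the rank-nullity identity g(λ) = n − rank(A − λI):
  rank(A − (-4)·I) = 1, so dim ker(A − (-4)·I) = n − 1 = 2

Summary:
  λ = -4: algebraic multiplicity = 3, geometric multiplicity = 2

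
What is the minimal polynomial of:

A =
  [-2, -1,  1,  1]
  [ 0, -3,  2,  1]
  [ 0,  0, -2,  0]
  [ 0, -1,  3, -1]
x^3 + 6*x^2 + 12*x + 8

The characteristic polynomial is χ_A(x) = (x + 2)^4, so the eigenvalues are known. The minimal polynomial is
  m_A(x) = Π_λ (x − λ)^{k_λ}
where k_λ is the size of the *largest* Jordan block for λ (equivalently, the smallest k with (A − λI)^k v = 0 for every generalised eigenvector v of λ).

  λ = -2: largest Jordan block has size 3, contributing (x + 2)^3

So m_A(x) = (x + 2)^3 = x^3 + 6*x^2 + 12*x + 8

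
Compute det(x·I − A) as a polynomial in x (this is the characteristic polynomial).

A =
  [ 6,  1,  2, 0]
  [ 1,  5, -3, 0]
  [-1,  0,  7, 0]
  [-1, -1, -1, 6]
x^4 - 24*x^3 + 216*x^2 - 864*x + 1296

Expanding det(x·I − A) (e.g. by cofactor expansion or by noting that A is similar to its Jordan form J, which has the same characteristic polynomial as A) gives
  χ_A(x) = x^4 - 24*x^3 + 216*x^2 - 864*x + 1296
which factors as (x - 6)^4. The eigenvalues (with algebraic multiplicities) are λ = 6 with multiplicity 4.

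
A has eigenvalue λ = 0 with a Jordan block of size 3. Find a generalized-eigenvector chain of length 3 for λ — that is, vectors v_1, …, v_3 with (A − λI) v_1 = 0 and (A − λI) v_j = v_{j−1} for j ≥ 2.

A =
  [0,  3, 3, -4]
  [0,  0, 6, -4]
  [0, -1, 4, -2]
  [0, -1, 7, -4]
A Jordan chain for λ = 0 of length 3:
v_1 = (1, -2, -2, -3)ᵀ
v_2 = (3, 0, -1, -1)ᵀ
v_3 = (0, 1, 0, 0)ᵀ

Let N = A − (0)·I. We want v_3 with N^3 v_3 = 0 but N^2 v_3 ≠ 0; then v_{j-1} := N · v_j for j = 3, …, 2.

Pick v_3 = (0, 1, 0, 0)ᵀ.
Then v_2 = N · v_3 = (3, 0, -1, -1)ᵀ.
Then v_1 = N · v_2 = (1, -2, -2, -3)ᵀ.

Sanity check: (A − (0)·I) v_1 = (0, 0, 0, 0)ᵀ = 0. ✓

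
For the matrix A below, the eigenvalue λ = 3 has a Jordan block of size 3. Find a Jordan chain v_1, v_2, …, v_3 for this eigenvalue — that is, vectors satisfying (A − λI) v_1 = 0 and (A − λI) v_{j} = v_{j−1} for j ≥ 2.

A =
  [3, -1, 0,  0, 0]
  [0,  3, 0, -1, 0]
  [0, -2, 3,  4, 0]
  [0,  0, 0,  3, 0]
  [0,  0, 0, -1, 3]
A Jordan chain for λ = 3 of length 3:
v_1 = (1, 0, 2, 0, 0)ᵀ
v_2 = (0, -1, 4, 0, -1)ᵀ
v_3 = (0, 0, 0, 1, 0)ᵀ

Let N = A − (3)·I. We want v_3 with N^3 v_3 = 0 but N^2 v_3 ≠ 0; then v_{j-1} := N · v_j for j = 3, …, 2.

Pick v_3 = (0, 0, 0, 1, 0)ᵀ.
Then v_2 = N · v_3 = (0, -1, 4, 0, -1)ᵀ.
Then v_1 = N · v_2 = (1, 0, 2, 0, 0)ᵀ.

Sanity check: (A − (3)·I) v_1 = (0, 0, 0, 0, 0)ᵀ = 0. ✓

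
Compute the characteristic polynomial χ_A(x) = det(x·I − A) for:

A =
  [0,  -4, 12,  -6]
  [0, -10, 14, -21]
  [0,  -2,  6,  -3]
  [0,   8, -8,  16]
x^4 - 12*x^3 + 48*x^2 - 64*x

Expanding det(x·I − A) (e.g. by cofactor expansion or by noting that A is similar to its Jordan form J, which has the same characteristic polynomial as A) gives
  χ_A(x) = x^4 - 12*x^3 + 48*x^2 - 64*x
which factors as x*(x - 4)^3. The eigenvalues (with algebraic multiplicities) are λ = 0 with multiplicity 1, λ = 4 with multiplicity 3.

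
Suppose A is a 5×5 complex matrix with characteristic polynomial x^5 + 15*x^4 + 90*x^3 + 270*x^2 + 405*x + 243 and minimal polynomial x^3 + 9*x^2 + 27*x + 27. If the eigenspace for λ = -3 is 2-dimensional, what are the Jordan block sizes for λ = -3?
Block sizes for λ = -3: [3, 2]

Step 1 — from the characteristic polynomial, algebraic multiplicity of λ = -3 is 5. From dim ker(A − (-3)·I) = 2, there are exactly 2 Jordan blocks for λ = -3.
Step 2 — from the minimal polynomial, the factor (x + 3)^3 tells us the largest block for λ = -3 has size 3.
Step 3 — with total size 5, 2 blocks, and largest block 3, the block sizes (in nonincreasing order) are [3, 2].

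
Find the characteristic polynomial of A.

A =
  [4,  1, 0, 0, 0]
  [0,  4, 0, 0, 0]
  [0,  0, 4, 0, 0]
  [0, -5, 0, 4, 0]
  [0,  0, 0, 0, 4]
x^5 - 20*x^4 + 160*x^3 - 640*x^2 + 1280*x - 1024

Expanding det(x·I − A) (e.g. by cofactor expansion or by noting that A is similar to its Jordan form J, which has the same characteristic polynomial as A) gives
  χ_A(x) = x^5 - 20*x^4 + 160*x^3 - 640*x^2 + 1280*x - 1024
which factors as (x - 4)^5. The eigenvalues (with algebraic multiplicities) are λ = 4 with multiplicity 5.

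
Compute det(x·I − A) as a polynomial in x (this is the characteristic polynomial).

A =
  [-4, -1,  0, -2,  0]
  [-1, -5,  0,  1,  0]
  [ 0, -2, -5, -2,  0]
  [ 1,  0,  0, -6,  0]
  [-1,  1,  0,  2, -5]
x^5 + 25*x^4 + 250*x^3 + 1250*x^2 + 3125*x + 3125

Expanding det(x·I − A) (e.g. by cofactor expansion or by noting that A is similar to its Jordan form J, which has the same characteristic polynomial as A) gives
  χ_A(x) = x^5 + 25*x^4 + 250*x^3 + 1250*x^2 + 3125*x + 3125
which factors as (x + 5)^5. The eigenvalues (with algebraic multiplicities) are λ = -5 with multiplicity 5.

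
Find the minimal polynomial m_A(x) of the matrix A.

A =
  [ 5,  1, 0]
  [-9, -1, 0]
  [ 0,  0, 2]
x^2 - 4*x + 4

The characteristic polynomial is χ_A(x) = (x - 2)^3, so the eigenvalues are known. The minimal polynomial is
  m_A(x) = Π_λ (x − λ)^{k_λ}
where k_λ is the size of the *largest* Jordan block for λ (equivalently, the smallest k with (A − λI)^k v = 0 for every generalised eigenvector v of λ).

  λ = 2: largest Jordan block has size 2, contributing (x − 2)^2

So m_A(x) = (x - 2)^2 = x^2 - 4*x + 4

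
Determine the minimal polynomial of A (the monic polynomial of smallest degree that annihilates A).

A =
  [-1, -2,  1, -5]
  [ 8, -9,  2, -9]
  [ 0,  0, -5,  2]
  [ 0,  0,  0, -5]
x^2 + 10*x + 25

The characteristic polynomial is χ_A(x) = (x + 5)^4, so the eigenvalues are known. The minimal polynomial is
  m_A(x) = Π_λ (x − λ)^{k_λ}
where k_λ is the size of the *largest* Jordan block for λ (equivalently, the smallest k with (A − λI)^k v = 0 for every generalised eigenvector v of λ).

  λ = -5: largest Jordan block has size 2, contributing (x + 5)^2

So m_A(x) = (x + 5)^2 = x^2 + 10*x + 25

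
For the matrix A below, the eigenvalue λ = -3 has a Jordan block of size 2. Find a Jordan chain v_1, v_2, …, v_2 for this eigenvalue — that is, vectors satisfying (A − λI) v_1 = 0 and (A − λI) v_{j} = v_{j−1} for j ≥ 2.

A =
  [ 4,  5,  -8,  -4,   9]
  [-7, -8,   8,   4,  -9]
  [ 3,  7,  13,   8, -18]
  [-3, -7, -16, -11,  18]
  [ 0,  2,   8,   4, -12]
A Jordan chain for λ = -3 of length 2:
v_1 = (5, -5, 7, -7, 2)ᵀ
v_2 = (0, 1, 0, 0, 0)ᵀ

Let N = A − (-3)·I. We want v_2 with N^2 v_2 = 0 but N^1 v_2 ≠ 0; then v_{j-1} := N · v_j for j = 2, …, 2.

Pick v_2 = (0, 1, 0, 0, 0)ᵀ.
Then v_1 = N · v_2 = (5, -5, 7, -7, 2)ᵀ.

Sanity check: (A − (-3)·I) v_1 = (0, 0, 0, 0, 0)ᵀ = 0. ✓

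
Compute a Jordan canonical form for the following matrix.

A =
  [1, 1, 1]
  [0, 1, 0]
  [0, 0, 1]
J_2(1) ⊕ J_1(1)

The characteristic polynomial is
  det(x·I − A) = x^3 - 3*x^2 + 3*x - 1 = (x - 1)^3

Eigenvalues and multiplicities (the geometric multiplicity of λ is n − rank(A − λI), which equals the number of Jordan blocks for λ):
  λ = 1: algebraic multiplicity = 3, geometric multiplicity = 2

Determining the block sizes for each eigenvalue:
  λ = 1: 2 blocks summing to 3 forces exactly one block of size 2 and the rest size 1 → block sizes [2, 1]

Assembling the blocks gives a Jordan form
J =
  [1, 1, 0]
  [0, 1, 0]
  [0, 0, 1]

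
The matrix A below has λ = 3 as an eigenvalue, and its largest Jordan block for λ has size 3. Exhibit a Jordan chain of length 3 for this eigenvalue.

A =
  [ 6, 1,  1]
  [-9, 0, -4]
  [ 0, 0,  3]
A Jordan chain for λ = 3 of length 3:
v_1 = (-1, 3, 0)ᵀ
v_2 = (1, -4, 0)ᵀ
v_3 = (0, 0, 1)ᵀ

Let N = A − (3)·I. We want v_3 with N^3 v_3 = 0 but N^2 v_3 ≠ 0; then v_{j-1} := N · v_j for j = 3, …, 2.

Pick v_3 = (0, 0, 1)ᵀ.
Then v_2 = N · v_3 = (1, -4, 0)ᵀ.
Then v_1 = N · v_2 = (-1, 3, 0)ᵀ.

Sanity check: (A − (3)·I) v_1 = (0, 0, 0)ᵀ = 0. ✓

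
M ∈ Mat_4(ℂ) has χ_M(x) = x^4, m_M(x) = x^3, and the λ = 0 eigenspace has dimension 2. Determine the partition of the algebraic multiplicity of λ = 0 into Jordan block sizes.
Block sizes for λ = 0: [3, 1]

Step 1 — from the characteristic polynomial, algebraic multiplicity of λ = 0 is 4. From dim ker(M − (0)·I) = 2, there are exactly 2 Jordan blocks for λ = 0.
Step 2 — from the minimal polynomial, the factor (x − 0)^3 tells us the largest block for λ = 0 has size 3.
Step 3 — with total size 4, 2 blocks, and largest block 3, the block sizes (in nonincreasing order) are [3, 1].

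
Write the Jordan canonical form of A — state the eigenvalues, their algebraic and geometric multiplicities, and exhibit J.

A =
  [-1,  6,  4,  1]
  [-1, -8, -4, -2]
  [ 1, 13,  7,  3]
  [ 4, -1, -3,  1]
J_1(-1) ⊕ J_3(0)

The characteristic polynomial is
  det(x·I − A) = x^4 + x^3 = x^3*(x + 1)

Eigenvalues and multiplicities (the geometric multiplicity of λ is n − rank(A − λI), which equals the number of Jordan blocks for λ):
  λ = -1: algebraic multiplicity = 1, geometric multiplicity = 1
  λ = 0: algebraic multiplicity = 3, geometric multiplicity = 1

Determining the block sizes for each eigenvalue:
  λ = -1: one block (gm = 1), so the single block has size am = 1 → block sizes [1]
  λ = 0: one block (gm = 1), so the single block has size am = 3 → block sizes [3]

Assembling the blocks gives a Jordan form
J =
  [-1, 0, 0, 0]
  [ 0, 0, 1, 0]
  [ 0, 0, 0, 1]
  [ 0, 0, 0, 0]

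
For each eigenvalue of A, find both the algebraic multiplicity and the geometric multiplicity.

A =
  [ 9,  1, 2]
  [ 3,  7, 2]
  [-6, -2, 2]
λ = 6: alg = 3, geom = 2

Step 1 — factor the characteristic polynomial to read off the algebraic multiplicities:
  χ_A(x) = (x - 6)^3

Step 2 — compute geometric multiplicities via the rank-nullity identity g(λ) = n − rank(A − λI):
  rank(A − (6)·I) = 1, so dim ker(A − (6)·I) = n − 1 = 2

Summary:
  λ = 6: algebraic multiplicity = 3, geometric multiplicity = 2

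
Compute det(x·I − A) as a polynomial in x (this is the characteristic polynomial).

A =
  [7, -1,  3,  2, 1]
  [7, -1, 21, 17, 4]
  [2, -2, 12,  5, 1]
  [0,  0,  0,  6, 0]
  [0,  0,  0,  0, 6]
x^5 - 30*x^4 + 360*x^3 - 2160*x^2 + 6480*x - 7776

Expanding det(x·I − A) (e.g. by cofactor expansion or by noting that A is similar to its Jordan form J, which has the same characteristic polynomial as A) gives
  χ_A(x) = x^5 - 30*x^4 + 360*x^3 - 2160*x^2 + 6480*x - 7776
which factors as (x - 6)^5. The eigenvalues (with algebraic multiplicities) are λ = 6 with multiplicity 5.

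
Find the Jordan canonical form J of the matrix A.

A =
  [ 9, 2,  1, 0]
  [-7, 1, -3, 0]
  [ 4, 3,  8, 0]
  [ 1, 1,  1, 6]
J_3(6) ⊕ J_1(6)

The characteristic polynomial is
  det(x·I − A) = x^4 - 24*x^3 + 216*x^2 - 864*x + 1296 = (x - 6)^4

Eigenvalues and multiplicities (the geometric multiplicity of λ is n − rank(A − λI), which equals the number of Jordan blocks for λ):
  λ = 6: algebraic multiplicity = 4, geometric multiplicity = 2

Determining the block sizes for each eigenvalue:
  λ = 6: with am = 4 and gm = 2, the partition is not yet determined (e.g. several partitions of 4 into 2 parts exist). Let N = A − (6)·I. Computing rank(N^1) = 2, rank(N^2) = 1, rank(N^3) = 0; the number of blocks of size ≥ j is rank(N^{j−1}) − rank(N^j), giving [2, 1, 1]. So we have 1 block(s) of size 3, 1 block(s) of size 1 → block sizes [3, 1]

Assembling the blocks gives a Jordan form
J =
  [6, 1, 0, 0]
  [0, 6, 1, 0]
  [0, 0, 6, 0]
  [0, 0, 0, 6]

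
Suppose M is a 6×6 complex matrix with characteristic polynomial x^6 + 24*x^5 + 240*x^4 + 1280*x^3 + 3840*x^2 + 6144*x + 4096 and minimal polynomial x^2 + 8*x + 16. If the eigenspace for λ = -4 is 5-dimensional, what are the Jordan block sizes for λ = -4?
Block sizes for λ = -4: [2, 1, 1, 1, 1]

Step 1 — from the characteristic polynomial, algebraic multiplicity of λ = -4 is 6. From dim ker(M − (-4)·I) = 5, there are exactly 5 Jordan blocks for λ = -4.
Step 2 — from the minimal polynomial, the factor (x + 4)^2 tells us the largest block for λ = -4 has size 2.
Step 3 — with total size 6, 5 blocks, and largest block 2, the block sizes (in nonincreasing order) are [2, 1, 1, 1, 1].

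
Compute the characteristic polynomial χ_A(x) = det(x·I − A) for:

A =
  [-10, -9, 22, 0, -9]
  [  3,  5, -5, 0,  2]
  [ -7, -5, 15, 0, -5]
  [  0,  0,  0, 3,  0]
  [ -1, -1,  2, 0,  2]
x^5 - 15*x^4 + 90*x^3 - 270*x^2 + 405*x - 243

Expanding det(x·I − A) (e.g. by cofactor expansion or by noting that A is similar to its Jordan form J, which has the same characteristic polynomial as A) gives
  χ_A(x) = x^5 - 15*x^4 + 90*x^3 - 270*x^2 + 405*x - 243
which factors as (x - 3)^5. The eigenvalues (with algebraic multiplicities) are λ = 3 with multiplicity 5.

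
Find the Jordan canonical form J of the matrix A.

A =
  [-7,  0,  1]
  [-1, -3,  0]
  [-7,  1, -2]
J_3(-4)

The characteristic polynomial is
  det(x·I − A) = x^3 + 12*x^2 + 48*x + 64 = (x + 4)^3

Eigenvalues and multiplicities (the geometric multiplicity of λ is n − rank(A − λI), which equals the number of Jordan blocks for λ):
  λ = -4: algebraic multiplicity = 3, geometric multiplicity = 1

Determining the block sizes for each eigenvalue:
  λ = -4: one block (gm = 1), so the single block has size am = 3 → block sizes [3]

Assembling the blocks gives a Jordan form
J =
  [-4,  1,  0]
  [ 0, -4,  1]
  [ 0,  0, -4]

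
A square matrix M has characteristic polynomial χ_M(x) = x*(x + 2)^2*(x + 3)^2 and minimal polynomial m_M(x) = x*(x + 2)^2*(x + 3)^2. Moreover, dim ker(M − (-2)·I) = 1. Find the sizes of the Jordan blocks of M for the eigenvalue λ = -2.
Block sizes for λ = -2: [2]

Step 1 — from the characteristic polynomial, algebraic multiplicity of λ = -2 is 2. From dim ker(M − (-2)·I) = 1, there are exactly 1 Jordan blocks for λ = -2.
Step 2 — from the minimal polynomial, the factor (x + 2)^2 tells us the largest block for λ = -2 has size 2.
Step 3 — with total size 2, 1 blocks, and largest block 2, the block sizes (in nonincreasing order) are [2].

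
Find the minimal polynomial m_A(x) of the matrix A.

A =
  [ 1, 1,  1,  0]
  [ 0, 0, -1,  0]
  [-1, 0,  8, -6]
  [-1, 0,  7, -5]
x^3 - 3*x^2 + 3*x - 1

The characteristic polynomial is χ_A(x) = (x - 1)^4, so the eigenvalues are known. The minimal polynomial is
  m_A(x) = Π_λ (x − λ)^{k_λ}
where k_λ is the size of the *largest* Jordan block for λ (equivalently, the smallest k with (A − λI)^k v = 0 for every generalised eigenvector v of λ).

  λ = 1: largest Jordan block has size 3, contributing (x − 1)^3

So m_A(x) = (x - 1)^3 = x^3 - 3*x^2 + 3*x - 1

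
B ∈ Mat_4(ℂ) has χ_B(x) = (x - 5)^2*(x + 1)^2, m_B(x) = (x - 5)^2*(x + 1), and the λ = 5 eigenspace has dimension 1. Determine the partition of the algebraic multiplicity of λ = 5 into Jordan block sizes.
Block sizes for λ = 5: [2]

Step 1 — from the characteristic polynomial, algebraic multiplicity of λ = 5 is 2. From dim ker(B − (5)·I) = 1, there are exactly 1 Jordan blocks for λ = 5.
Step 2 — from the minimal polynomial, the factor (x − 5)^2 tells us the largest block for λ = 5 has size 2.
Step 3 — with total size 2, 1 blocks, and largest block 2, the block sizes (in nonincreasing order) are [2].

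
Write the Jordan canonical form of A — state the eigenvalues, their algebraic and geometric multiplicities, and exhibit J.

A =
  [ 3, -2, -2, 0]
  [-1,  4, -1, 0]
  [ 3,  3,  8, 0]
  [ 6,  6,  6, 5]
J_2(5) ⊕ J_1(5) ⊕ J_1(5)

The characteristic polynomial is
  det(x·I − A) = x^4 - 20*x^3 + 150*x^2 - 500*x + 625 = (x - 5)^4

Eigenvalues and multiplicities (the geometric multiplicity of λ is n − rank(A − λI), which equals the number of Jordan blocks for λ):
  λ = 5: algebraic multiplicity = 4, geometric multiplicity = 3

Determining the block sizes for each eigenvalue:
  λ = 5: 3 blocks summing to 4 forces exactly one block of size 2 and the rest size 1 → block sizes [2, 1, 1]

Assembling the blocks gives a Jordan form
J =
  [5, 1, 0, 0]
  [0, 5, 0, 0]
  [0, 0, 5, 0]
  [0, 0, 0, 5]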